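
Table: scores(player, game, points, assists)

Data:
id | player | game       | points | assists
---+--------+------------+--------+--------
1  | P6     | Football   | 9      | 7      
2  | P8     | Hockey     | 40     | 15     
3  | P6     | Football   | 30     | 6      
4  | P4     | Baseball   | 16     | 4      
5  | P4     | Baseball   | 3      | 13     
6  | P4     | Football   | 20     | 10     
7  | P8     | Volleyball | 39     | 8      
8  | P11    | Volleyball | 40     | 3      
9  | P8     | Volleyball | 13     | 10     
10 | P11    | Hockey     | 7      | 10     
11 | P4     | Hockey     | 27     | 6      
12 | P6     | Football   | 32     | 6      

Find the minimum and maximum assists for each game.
SELECT game, MIN(assists), MAX(assists)
FROM scores
GROUP BY game

Result:
  Baseball: min=4, max=13
  Football: min=6, max=10
  Hockey: min=6, max=15
  Volleyball: min=3, max=10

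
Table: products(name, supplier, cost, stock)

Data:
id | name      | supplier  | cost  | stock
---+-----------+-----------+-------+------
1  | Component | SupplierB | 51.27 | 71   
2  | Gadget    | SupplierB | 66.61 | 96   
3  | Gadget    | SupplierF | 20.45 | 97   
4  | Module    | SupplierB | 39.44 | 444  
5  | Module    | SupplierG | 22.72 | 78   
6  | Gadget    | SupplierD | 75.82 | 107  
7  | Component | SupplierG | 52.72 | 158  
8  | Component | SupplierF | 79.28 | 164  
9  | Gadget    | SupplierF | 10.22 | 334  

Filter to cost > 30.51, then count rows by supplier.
SELECT supplier, COUNT(*)
FROM products
WHERE cost > 30.51
GROUP BY supplier

Note: WHERE filters rows before grouping.

Result:
  SupplierB: 3
  SupplierD: 1
  SupplierF: 1
  SupplierG: 1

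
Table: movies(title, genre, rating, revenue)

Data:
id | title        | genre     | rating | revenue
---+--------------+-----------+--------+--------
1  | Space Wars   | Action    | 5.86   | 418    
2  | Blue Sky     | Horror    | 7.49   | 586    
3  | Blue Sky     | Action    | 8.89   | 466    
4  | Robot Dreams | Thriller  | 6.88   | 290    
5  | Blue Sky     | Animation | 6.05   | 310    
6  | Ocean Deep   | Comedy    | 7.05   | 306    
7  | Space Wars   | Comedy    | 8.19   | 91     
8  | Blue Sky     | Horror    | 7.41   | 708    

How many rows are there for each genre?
SELECT genre, COUNT(*) as count
FROM movies
GROUP BY genre

Result:
  Action: 2
  Animation: 1
  Comedy: 2
  Horror: 2
  Thriller: 1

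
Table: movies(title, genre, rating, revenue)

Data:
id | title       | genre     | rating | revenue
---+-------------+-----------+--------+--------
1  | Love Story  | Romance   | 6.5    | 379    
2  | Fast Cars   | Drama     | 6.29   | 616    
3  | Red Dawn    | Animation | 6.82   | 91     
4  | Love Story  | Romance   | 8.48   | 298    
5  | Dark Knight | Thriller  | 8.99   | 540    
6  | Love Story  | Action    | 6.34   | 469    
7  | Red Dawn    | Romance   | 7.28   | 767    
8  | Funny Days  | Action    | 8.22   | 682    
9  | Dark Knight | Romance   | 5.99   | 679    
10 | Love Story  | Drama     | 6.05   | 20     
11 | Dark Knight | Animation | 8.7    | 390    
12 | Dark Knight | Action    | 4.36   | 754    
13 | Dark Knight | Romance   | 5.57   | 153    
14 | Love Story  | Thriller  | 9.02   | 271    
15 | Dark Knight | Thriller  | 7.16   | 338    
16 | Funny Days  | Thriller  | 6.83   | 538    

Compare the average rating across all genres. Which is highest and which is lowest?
SELECT genre, AVG(rating)
FROM movies
GROUP BY genre
ORDER BY AVG(rating)

All groups:
  Drama: 6.17
  Action: 6.31
  Romance: 6.76
  Animation: 7.76
  Thriller: 8.00

Highest: Thriller (8.00)
Lowest: Drama (6.17)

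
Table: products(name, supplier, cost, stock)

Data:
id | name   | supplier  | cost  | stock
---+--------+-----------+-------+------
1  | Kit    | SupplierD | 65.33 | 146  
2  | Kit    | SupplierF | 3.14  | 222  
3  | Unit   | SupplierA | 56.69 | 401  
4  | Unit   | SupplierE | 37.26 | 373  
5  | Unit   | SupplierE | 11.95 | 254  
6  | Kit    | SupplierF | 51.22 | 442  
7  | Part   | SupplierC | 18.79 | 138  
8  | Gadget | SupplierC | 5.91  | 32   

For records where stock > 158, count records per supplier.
SELECT supplier, COUNT(*)
FROM products
WHERE stock > 158
GROUP BY supplier

Note: WHERE filters rows before grouping.

Result:
  SupplierA: 1
  SupplierE: 2
  SupplierF: 2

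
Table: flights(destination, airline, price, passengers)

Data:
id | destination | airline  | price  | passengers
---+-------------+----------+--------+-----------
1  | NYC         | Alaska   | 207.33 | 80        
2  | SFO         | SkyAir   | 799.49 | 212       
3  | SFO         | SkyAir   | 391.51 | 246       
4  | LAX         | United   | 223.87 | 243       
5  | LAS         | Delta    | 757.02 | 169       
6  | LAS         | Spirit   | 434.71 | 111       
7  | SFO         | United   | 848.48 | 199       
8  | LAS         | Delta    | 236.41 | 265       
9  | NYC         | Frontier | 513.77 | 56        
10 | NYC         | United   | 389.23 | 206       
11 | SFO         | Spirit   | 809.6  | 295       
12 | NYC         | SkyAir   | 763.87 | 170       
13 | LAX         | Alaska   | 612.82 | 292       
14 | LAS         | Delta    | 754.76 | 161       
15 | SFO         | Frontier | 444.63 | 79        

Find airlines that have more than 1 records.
SELECT airline, COUNT(*) as cnt
FROM flights
GROUP BY airline
HAVING COUNT(*) > 1

Result:
  Alaska: 2
  Delta: 3
  Frontier: 2
  SkyAir: 3
  Spirit: 2
  United: 3

Note: HAVING filters groups after aggregation, WHERE filters rows before.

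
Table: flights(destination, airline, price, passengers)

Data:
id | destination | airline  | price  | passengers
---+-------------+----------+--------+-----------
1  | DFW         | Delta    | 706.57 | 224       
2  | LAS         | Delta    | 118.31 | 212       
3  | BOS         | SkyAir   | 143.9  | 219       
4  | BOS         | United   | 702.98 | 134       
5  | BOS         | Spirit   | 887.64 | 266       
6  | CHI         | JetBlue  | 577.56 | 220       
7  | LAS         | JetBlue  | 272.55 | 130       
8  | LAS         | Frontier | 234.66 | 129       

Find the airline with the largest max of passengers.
SELECT airline, MAX(passengers) as val
FROM flights
GROUP BY airline
ORDER BY val DESC
LIMIT 1

Result: Spirit with max(passengers) = 266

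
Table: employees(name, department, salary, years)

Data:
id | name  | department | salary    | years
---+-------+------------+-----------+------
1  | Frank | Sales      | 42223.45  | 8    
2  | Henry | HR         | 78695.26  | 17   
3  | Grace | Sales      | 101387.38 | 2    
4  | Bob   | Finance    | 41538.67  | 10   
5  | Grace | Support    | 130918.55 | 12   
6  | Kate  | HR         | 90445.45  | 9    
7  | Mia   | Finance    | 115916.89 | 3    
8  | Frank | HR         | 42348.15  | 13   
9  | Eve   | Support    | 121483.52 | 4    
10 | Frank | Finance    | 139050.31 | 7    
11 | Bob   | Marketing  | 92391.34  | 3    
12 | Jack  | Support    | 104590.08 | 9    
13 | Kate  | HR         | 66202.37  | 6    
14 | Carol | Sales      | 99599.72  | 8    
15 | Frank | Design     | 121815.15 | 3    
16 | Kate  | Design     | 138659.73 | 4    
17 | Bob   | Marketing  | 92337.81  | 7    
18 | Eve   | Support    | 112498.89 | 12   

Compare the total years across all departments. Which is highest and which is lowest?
SELECT department, SUM(years)
FROM employees
GROUP BY department
ORDER BY SUM(years)

All groups:
  Design: 7
  Marketing: 10
  Sales: 18
  Finance: 20
  Support: 37
  HR: 45

Highest: HR (45)
Lowest: Design (7)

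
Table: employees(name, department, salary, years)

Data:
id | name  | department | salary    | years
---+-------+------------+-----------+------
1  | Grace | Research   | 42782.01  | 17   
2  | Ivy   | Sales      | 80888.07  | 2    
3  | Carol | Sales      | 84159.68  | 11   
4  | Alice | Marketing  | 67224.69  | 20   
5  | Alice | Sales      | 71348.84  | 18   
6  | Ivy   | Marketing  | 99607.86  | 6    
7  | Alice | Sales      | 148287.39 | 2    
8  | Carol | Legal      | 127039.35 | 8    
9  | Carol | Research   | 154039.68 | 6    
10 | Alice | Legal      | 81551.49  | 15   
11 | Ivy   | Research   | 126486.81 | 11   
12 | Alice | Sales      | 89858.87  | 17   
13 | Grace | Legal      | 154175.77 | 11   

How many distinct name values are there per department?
SELECT department, COUNT(DISTINCT name)
FROM employees
GROUP BY department

Result:
  Legal: 3 distinct
  Marketing: 2 distinct
  Research: 3 distinct
  Sales: 3 distinct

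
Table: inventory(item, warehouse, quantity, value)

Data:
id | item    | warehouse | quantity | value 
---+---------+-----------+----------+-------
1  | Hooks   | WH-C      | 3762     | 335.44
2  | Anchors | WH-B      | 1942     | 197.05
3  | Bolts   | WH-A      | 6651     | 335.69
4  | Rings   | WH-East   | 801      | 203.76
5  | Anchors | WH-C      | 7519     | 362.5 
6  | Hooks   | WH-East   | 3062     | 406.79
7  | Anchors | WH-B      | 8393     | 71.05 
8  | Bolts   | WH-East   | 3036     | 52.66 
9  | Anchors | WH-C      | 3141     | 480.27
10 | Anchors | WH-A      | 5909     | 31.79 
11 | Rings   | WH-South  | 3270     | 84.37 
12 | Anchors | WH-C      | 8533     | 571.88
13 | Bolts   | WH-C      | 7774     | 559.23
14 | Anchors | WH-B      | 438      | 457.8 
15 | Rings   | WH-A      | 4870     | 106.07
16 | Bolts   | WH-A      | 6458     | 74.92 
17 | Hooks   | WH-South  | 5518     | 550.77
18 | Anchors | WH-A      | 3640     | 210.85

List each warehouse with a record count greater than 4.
SELECT warehouse, COUNT(*) as cnt
FROM inventory
GROUP BY warehouse
HAVING COUNT(*) > 4

Result:
  WH-A: 5
  WH-C: 5

Note: HAVING filters groups after aggregation, WHERE filters rows before.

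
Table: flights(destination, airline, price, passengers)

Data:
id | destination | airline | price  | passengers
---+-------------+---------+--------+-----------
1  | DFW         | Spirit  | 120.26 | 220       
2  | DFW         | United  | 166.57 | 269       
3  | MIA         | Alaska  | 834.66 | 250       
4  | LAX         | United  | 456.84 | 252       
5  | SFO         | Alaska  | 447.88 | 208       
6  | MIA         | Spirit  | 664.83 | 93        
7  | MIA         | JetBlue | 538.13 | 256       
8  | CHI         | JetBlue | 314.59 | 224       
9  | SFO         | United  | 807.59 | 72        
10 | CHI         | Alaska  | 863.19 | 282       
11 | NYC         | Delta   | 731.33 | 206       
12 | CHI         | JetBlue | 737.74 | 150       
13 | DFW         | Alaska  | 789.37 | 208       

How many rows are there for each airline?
SELECT airline, COUNT(*) as count
FROM flights
GROUP BY airline

Result:
  Alaska: 4
  Delta: 1
  JetBlue: 3
  Spirit: 2
  United: 3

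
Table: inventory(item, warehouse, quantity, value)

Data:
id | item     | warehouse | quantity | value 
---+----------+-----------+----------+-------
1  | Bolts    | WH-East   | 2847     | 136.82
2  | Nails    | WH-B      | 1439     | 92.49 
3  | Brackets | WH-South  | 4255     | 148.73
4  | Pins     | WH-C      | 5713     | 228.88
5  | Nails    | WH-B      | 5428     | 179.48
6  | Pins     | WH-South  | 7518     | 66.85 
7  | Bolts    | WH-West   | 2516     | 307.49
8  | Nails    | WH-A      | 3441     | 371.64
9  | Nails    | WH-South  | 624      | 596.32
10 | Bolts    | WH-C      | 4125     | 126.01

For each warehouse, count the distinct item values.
SELECT warehouse, COUNT(DISTINCT item)
FROM inventory
GROUP BY warehouse

Result:
  WH-A: 1 distinct
  WH-B: 1 distinct
  WH-C: 2 distinct
  WH-East: 1 distinct
  WH-South: 3 distinct
  WH-West: 1 distinct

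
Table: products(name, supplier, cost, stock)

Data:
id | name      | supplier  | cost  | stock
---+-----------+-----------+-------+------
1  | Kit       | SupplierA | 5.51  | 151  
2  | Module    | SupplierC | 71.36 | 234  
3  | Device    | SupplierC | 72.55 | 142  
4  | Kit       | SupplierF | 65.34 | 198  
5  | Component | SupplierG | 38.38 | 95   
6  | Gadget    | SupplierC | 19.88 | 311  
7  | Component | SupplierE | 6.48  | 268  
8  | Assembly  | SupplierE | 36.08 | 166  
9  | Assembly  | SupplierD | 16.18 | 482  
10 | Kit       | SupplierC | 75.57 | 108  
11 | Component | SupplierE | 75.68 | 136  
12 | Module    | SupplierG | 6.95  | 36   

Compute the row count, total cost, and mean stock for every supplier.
SELECT supplier,
       COUNT(*) as cnt,
       SUM(cost) as total_cost,
       AVG(stock) as avg_stock
FROM products
GROUP BY supplier

Result:
  SupplierA: 1 records, 5.51 total cost, 151.00 avg stock
  SupplierC: 4 records, 239.36 total cost, 198.75 avg stock
  SupplierD: 1 records, 16.18 total cost, 482.00 avg stock
  SupplierE: 3 records, 118.24 total cost, 190.00 avg stock
  SupplierF: 1 records, 65.34 total cost, 198.00 avg stock
  SupplierG: 2 records, 45.33 total cost, 65.50 avg stock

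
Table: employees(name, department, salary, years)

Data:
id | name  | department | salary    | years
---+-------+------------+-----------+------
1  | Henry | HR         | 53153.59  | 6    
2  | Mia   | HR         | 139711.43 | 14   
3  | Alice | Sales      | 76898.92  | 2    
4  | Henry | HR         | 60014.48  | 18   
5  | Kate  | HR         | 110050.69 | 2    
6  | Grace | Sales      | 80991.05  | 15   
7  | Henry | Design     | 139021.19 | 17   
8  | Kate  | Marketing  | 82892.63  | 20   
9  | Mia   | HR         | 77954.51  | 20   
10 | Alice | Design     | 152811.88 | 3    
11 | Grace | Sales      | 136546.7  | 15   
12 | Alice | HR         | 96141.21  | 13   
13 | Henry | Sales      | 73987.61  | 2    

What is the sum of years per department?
SELECT department, SUM(years) as result
FROM employees
GROUP BY department

Result:
  Design: 20
  HR: 73
  Marketing: 20
  Sales: 34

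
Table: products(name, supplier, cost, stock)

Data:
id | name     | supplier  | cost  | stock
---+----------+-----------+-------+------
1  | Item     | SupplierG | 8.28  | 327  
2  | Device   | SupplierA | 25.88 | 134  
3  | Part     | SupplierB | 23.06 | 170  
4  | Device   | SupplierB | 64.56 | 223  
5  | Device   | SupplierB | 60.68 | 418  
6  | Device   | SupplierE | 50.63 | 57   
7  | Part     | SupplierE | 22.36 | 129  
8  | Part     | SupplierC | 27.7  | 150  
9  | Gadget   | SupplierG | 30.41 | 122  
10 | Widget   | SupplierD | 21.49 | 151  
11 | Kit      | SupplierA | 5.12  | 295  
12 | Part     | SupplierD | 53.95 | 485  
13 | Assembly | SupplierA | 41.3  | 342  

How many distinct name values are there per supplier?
SELECT supplier, COUNT(DISTINCT name)
FROM products
GROUP BY supplier

Result:
  SupplierA: 3 distinct
  SupplierB: 2 distinct
  SupplierC: 1 distinct
  SupplierD: 2 distinct
  SupplierE: 2 distinct
  SupplierG: 2 distinct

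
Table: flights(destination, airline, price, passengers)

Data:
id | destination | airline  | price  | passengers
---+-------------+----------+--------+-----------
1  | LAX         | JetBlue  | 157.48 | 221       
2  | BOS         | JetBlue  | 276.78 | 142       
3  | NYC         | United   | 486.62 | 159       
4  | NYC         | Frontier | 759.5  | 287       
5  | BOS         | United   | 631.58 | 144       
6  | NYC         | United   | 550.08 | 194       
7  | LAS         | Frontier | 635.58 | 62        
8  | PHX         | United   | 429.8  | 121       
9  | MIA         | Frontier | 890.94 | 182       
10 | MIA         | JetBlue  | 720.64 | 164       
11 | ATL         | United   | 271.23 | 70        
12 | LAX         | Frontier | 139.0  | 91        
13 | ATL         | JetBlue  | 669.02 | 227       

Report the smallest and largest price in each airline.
SELECT airline, MIN(price), MAX(price)
FROM flights
GROUP BY airline

Result:
  Frontier: min=139.00, max=890.94
  JetBlue: min=157.48, max=720.64
  United: min=271.23, max=631.58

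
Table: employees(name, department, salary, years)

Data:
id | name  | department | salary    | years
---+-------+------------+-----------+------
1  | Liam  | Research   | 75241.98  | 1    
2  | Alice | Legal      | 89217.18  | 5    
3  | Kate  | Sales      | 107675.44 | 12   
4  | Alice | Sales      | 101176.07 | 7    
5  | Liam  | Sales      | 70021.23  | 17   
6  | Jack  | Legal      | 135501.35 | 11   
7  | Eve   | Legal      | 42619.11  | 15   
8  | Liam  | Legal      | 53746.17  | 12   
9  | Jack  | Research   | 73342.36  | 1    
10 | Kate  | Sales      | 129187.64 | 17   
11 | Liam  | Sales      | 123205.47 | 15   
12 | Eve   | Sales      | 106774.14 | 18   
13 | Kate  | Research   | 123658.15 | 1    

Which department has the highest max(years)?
SELECT department, MAX(years) as val
FROM employees
GROUP BY department
ORDER BY val DESC
LIMIT 1

Result: Sales with max(years) = 18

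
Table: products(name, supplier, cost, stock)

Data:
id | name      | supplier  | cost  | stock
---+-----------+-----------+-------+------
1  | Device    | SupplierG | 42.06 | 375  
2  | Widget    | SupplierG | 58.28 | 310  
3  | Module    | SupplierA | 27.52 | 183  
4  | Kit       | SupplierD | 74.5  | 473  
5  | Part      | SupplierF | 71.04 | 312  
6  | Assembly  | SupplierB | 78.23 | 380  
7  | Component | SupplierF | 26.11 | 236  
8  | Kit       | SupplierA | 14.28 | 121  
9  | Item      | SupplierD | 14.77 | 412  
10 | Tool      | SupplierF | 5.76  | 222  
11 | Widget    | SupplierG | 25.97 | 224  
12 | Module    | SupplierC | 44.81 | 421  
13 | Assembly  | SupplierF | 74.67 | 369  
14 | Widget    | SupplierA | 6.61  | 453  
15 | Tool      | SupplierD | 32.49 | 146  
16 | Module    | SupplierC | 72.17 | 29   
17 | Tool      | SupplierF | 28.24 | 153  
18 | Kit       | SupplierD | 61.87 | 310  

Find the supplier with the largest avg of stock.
SELECT supplier, AVG(stock) as val
FROM products
GROUP BY supplier
ORDER BY val DESC
LIMIT 1

Result: SupplierB with avg(stock) = 380.00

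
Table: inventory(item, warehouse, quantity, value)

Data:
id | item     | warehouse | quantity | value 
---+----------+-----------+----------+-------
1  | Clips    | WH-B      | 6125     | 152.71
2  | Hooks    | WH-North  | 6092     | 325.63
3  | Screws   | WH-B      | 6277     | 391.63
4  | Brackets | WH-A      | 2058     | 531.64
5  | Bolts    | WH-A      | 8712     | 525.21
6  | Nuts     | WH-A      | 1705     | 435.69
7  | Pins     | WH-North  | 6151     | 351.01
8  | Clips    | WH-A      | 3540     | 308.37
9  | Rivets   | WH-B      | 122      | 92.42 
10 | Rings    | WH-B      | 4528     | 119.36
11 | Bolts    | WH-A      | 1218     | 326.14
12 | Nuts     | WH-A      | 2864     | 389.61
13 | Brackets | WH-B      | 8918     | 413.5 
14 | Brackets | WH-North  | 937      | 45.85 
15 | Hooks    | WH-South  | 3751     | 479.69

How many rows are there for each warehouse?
SELECT warehouse, COUNT(*) as count
FROM inventory
GROUP BY warehouse

Result:
  WH-A: 6
  WH-B: 5
  WH-North: 3
  WH-South: 1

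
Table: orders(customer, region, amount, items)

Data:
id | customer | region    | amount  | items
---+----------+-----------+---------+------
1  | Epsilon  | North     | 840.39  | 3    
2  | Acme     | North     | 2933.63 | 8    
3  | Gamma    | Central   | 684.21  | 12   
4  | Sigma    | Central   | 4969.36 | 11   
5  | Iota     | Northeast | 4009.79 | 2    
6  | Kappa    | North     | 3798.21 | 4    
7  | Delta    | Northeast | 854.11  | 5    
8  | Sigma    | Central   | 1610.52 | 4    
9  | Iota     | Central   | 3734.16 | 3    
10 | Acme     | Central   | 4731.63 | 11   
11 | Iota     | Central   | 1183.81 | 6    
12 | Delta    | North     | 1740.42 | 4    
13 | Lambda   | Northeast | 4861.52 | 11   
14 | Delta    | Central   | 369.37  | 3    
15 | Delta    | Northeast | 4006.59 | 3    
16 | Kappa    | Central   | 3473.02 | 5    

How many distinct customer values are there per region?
SELECT region, COUNT(DISTINCT customer)
FROM orders
GROUP BY region

Result:
  Central: 6 distinct
  North: 4 distinct
  Northeast: 3 distinct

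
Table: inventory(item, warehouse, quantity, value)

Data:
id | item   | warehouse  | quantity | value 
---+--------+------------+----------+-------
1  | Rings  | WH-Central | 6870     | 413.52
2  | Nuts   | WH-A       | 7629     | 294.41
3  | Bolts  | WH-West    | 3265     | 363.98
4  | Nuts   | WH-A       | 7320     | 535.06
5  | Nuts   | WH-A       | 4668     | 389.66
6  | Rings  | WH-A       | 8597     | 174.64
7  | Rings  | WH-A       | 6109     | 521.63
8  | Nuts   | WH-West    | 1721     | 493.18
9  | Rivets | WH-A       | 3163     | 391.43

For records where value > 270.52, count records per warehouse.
SELECT warehouse, COUNT(*)
FROM inventory
WHERE value > 270.52
GROUP BY warehouse

Note: WHERE filters rows before grouping.

Result:
  WH-A: 5
  WH-Central: 1
  WH-West: 2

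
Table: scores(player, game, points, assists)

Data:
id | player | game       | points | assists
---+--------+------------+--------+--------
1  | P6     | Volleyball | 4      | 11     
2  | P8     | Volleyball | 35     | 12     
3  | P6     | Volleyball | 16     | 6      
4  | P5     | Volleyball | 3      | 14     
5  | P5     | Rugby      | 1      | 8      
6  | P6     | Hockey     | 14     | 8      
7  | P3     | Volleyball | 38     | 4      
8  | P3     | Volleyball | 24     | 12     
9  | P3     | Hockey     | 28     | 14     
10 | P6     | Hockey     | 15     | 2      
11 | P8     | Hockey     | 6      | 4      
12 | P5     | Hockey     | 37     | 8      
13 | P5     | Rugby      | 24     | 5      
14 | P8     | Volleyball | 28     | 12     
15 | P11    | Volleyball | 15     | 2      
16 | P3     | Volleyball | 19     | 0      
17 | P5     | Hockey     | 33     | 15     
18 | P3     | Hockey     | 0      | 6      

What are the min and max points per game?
SELECT game, MIN(points), MAX(points)
FROM scores
GROUP BY game

Result:
  Hockey: min=0, max=37
  Rugby: min=1, max=24
  Volleyball: min=3, max=38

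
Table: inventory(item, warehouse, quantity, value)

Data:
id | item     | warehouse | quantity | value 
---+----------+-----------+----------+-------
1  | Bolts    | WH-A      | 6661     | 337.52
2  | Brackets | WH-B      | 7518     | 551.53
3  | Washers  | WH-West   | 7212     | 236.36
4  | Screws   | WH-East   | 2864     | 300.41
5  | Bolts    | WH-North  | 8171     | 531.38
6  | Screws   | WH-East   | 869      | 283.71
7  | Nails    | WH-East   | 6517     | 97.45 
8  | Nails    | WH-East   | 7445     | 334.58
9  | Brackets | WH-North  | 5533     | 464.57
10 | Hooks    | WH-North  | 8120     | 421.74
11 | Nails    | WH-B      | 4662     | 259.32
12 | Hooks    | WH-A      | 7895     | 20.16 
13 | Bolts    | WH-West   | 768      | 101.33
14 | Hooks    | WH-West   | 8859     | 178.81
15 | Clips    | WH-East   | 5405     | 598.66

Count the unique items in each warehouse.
SELECT warehouse, COUNT(DISTINCT item)
FROM inventory
GROUP BY warehouse

Result:
  WH-A: 2 distinct
  WH-B: 2 distinct
  WH-East: 3 distinct
  WH-North: 3 distinct
  WH-West: 3 distinct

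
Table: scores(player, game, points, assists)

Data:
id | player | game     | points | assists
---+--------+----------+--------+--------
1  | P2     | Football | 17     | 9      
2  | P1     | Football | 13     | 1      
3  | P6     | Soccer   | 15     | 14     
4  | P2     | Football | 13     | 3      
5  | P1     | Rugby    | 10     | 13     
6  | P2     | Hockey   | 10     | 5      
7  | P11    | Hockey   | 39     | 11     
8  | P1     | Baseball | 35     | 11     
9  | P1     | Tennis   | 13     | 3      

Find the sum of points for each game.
SELECT game, SUM(points) as result
FROM scores
GROUP BY game

Result:
  Baseball: 35
  Football: 43
  Hockey: 49
  Rugby: 10
  Soccer: 15
  Tennis: 13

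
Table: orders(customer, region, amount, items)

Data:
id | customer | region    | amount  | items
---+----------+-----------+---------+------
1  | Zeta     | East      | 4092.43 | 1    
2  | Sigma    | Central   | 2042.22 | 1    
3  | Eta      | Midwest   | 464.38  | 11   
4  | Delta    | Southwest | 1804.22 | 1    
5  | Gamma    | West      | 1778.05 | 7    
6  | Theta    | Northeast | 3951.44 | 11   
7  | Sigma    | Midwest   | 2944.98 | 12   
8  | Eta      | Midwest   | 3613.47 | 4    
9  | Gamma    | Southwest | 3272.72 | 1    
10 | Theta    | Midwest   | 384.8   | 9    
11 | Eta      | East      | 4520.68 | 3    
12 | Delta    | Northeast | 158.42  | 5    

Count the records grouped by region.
SELECT region, COUNT(*) as count
FROM orders
GROUP BY region

Result:
  Central: 1
  East: 2
  Midwest: 4
  Northeast: 2
  Southwest: 2
  West: 1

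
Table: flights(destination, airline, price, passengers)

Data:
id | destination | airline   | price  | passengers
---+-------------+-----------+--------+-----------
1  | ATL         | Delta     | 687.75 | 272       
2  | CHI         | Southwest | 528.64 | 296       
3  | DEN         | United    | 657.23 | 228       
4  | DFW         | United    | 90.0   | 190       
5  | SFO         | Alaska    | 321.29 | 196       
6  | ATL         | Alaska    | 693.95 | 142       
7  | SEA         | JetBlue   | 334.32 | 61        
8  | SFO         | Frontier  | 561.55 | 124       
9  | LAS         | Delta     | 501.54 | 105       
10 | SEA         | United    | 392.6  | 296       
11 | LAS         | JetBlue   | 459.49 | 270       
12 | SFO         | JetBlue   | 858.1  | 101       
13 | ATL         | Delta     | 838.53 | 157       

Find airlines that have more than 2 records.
SELECT airline, COUNT(*) as cnt
FROM flights
GROUP BY airline
HAVING COUNT(*) > 2

Result:
  Delta: 3
  JetBlue: 3
  United: 3

Note: HAVING filters groups after aggregation, WHERE filters rows before.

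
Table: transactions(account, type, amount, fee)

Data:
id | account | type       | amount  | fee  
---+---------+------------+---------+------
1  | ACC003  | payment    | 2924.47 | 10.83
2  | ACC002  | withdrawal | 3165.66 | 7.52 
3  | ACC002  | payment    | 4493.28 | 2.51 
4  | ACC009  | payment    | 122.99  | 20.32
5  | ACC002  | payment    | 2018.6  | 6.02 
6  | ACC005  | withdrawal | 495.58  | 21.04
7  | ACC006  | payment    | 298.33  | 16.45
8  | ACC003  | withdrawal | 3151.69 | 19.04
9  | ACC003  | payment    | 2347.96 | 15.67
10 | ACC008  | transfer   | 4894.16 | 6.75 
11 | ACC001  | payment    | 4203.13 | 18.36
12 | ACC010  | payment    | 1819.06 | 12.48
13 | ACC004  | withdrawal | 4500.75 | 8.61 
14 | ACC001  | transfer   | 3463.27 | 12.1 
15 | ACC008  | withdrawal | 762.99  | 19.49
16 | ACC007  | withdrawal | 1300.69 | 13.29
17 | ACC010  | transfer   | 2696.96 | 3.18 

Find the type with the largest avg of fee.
SELECT type, AVG(fee) as val
FROM transactions
GROUP BY type
ORDER BY val DESC
LIMIT 1

Result: withdrawal with avg(fee) = 14.83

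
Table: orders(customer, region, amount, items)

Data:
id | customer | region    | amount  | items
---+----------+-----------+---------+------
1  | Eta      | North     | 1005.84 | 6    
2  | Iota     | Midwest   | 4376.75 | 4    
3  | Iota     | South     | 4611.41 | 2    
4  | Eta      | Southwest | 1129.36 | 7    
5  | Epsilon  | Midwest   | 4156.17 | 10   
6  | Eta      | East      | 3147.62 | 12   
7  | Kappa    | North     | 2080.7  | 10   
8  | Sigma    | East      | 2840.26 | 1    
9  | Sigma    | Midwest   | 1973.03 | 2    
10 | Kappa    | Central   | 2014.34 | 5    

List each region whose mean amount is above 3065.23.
SELECT region, AVG(amount)
FROM orders
GROUP BY region
HAVING AVG(amount) > 3065.23

Result:
  Midwest: avg=3501.98
  South: avg=4611.41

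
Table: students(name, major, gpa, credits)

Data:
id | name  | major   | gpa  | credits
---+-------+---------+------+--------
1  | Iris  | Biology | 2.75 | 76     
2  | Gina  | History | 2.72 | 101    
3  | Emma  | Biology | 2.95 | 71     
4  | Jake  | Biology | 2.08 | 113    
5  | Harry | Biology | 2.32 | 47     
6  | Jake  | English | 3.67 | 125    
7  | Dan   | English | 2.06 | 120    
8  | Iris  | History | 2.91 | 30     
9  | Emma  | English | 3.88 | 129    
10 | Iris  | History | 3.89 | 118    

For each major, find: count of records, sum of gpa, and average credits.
SELECT major,
       COUNT(*) as cnt,
       SUM(gpa) as total_gpa,
       AVG(credits) as avg_credits
FROM students
GROUP BY major

Result:
  Biology: 4 records, 10.10 total gpa, 76.75 avg credits
  English: 3 records, 9.61 total gpa, 124.67 avg credits
  History: 3 records, 9.52 total gpa, 83.00 avg credits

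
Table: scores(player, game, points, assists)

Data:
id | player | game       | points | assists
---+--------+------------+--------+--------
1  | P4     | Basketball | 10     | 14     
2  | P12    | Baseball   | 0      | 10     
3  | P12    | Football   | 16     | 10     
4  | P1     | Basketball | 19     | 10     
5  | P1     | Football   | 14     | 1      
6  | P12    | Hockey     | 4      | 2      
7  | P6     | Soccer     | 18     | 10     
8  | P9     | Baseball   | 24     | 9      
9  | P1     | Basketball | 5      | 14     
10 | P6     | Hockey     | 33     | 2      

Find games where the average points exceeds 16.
SELECT game, AVG(points)
FROM scores
GROUP BY game
HAVING AVG(points) > 16

Result:
  Hockey: avg=18.50
  Soccer: avg=18.00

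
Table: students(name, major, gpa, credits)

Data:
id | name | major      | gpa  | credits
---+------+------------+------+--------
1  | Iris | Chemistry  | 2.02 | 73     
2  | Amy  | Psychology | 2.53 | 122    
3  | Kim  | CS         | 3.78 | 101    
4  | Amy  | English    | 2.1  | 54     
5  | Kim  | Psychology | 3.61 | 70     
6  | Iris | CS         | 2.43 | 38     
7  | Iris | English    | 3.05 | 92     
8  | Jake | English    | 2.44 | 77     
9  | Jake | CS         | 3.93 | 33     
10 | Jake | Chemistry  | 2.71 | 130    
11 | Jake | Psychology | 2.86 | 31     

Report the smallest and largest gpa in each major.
SELECT major, MIN(gpa), MAX(gpa)
FROM students
GROUP BY major

Result:
  CS: min=2.43, max=3.93
  Chemistry: min=2.02, max=2.71
  English: min=2.10, max=3.05
  Psychology: min=2.53, max=3.61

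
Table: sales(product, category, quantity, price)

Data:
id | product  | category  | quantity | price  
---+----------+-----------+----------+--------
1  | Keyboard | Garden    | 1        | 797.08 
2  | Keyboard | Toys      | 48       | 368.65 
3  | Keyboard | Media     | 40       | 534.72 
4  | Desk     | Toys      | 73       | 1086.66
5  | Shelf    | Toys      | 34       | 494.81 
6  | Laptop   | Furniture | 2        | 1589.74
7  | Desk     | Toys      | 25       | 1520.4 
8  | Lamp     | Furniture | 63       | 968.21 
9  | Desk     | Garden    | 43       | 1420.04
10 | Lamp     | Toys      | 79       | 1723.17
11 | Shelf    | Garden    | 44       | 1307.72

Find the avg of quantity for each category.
SELECT category, AVG(quantity) as result
FROM sales
GROUP BY category

Result:
  Furniture: 32.50
  Garden: 29.33
  Media: 40.00
  Toys: 51.80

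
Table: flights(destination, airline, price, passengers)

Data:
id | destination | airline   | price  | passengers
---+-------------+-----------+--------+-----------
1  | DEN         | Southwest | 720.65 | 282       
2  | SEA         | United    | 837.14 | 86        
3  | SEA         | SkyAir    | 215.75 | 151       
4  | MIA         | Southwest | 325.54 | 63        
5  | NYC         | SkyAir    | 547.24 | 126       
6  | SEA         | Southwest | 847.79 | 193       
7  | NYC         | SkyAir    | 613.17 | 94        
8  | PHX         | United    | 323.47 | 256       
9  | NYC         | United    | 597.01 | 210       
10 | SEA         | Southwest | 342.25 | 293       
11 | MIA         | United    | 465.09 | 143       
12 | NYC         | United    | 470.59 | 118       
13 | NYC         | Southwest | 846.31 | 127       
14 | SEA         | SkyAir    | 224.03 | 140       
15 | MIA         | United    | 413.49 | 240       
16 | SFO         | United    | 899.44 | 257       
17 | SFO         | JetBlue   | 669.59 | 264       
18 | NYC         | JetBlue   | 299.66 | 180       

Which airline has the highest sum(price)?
SELECT airline, SUM(price) as val
FROM flights
GROUP BY airline
ORDER BY val DESC
LIMIT 1

Result: United with sum(price) = 4006.23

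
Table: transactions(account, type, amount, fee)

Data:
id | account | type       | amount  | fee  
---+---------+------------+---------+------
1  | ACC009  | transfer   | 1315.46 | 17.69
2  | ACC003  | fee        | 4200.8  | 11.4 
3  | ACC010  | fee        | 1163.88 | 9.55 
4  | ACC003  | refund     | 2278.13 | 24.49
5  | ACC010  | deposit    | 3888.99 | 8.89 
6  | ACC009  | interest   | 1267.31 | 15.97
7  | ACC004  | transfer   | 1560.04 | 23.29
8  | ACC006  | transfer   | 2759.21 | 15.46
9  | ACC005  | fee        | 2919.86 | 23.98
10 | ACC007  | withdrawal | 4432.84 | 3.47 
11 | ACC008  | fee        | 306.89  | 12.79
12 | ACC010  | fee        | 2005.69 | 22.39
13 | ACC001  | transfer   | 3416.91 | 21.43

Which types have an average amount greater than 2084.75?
SELECT type, AVG(amount)
FROM transactions
GROUP BY type
HAVING AVG(amount) > 2084.75

Result:
  deposit: avg=3888.99
  fee: avg=2119.42
  refund: avg=2278.13
  transfer: avg=2262.91
  withdrawal: avg=4432.84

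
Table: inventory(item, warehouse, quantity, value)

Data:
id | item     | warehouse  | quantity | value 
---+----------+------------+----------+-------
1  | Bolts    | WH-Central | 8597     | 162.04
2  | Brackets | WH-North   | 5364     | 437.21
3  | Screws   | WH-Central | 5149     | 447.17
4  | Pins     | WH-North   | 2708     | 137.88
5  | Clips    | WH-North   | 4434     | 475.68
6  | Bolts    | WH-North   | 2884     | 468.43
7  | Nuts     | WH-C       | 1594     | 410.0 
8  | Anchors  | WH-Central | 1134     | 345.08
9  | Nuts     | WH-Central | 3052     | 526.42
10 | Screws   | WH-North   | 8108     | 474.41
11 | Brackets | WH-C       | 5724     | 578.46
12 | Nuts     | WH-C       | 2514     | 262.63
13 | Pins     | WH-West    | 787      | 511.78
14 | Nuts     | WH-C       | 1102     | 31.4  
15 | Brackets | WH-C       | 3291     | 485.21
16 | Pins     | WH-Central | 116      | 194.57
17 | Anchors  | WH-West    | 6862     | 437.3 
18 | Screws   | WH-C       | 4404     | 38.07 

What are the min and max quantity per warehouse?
SELECT warehouse, MIN(quantity), MAX(quantity)
FROM inventory
GROUP BY warehouse

Result:
  WH-C: min=1102, max=5724
  WH-Central: min=116, max=8597
  WH-North: min=2708, max=8108
  WH-West: min=787, max=6862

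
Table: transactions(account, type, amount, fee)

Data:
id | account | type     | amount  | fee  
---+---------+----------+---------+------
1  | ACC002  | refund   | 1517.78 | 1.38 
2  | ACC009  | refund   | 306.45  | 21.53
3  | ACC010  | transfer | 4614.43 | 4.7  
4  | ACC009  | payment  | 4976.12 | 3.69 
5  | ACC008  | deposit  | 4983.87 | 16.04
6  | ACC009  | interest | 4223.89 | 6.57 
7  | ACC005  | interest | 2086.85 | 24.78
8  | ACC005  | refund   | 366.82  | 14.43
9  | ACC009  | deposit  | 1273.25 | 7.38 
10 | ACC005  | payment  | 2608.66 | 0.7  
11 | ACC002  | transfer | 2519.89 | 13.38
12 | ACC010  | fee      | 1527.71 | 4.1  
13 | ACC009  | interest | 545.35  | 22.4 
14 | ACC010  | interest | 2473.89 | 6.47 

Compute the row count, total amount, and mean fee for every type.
SELECT type,
       COUNT(*) as cnt,
       SUM(amount) as total_amount,
       AVG(fee) as avg_fee
FROM transactions
GROUP BY type

Result:
  deposit: 2 records, 6257.12 total amount, 11.71 avg fee
  fee: 1 records, 1527.71 total amount, 4.10 avg fee
  interest: 4 records, 9329.98 total amount, 15.06 avg fee
  payment: 2 records, 7584.78 total amount, 2.20 avg fee
  refund: 3 records, 2191.05 total amount, 12.45 avg fee
  transfer: 2 records, 7134.32 total amount, 9.04 avg fee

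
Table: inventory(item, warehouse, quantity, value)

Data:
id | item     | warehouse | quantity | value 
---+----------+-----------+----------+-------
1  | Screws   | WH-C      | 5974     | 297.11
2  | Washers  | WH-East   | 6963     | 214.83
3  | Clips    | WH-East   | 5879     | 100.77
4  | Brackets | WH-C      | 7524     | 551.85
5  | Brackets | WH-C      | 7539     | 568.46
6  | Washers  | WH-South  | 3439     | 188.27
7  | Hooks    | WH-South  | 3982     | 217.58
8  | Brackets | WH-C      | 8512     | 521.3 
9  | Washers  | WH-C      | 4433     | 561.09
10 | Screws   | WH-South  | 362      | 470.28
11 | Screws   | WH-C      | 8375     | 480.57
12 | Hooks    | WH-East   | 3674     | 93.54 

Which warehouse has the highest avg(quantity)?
SELECT warehouse, AVG(quantity) as val
FROM inventory
GROUP BY warehouse
ORDER BY val DESC
LIMIT 1

Result: WH-C with avg(quantity) = 7059.50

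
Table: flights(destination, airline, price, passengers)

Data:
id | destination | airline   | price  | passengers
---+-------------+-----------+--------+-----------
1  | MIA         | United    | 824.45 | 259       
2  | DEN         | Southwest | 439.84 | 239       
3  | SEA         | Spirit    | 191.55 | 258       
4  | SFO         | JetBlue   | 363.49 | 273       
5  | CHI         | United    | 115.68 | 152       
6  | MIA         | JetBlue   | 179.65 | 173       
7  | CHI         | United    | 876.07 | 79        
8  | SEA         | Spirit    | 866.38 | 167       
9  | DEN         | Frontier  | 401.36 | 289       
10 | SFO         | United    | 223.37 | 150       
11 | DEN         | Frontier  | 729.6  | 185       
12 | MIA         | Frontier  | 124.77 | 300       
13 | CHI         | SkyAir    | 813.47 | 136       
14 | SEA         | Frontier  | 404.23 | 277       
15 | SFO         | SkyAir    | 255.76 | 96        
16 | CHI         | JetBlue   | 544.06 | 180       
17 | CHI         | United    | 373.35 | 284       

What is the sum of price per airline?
SELECT airline, SUM(price) as result
FROM flights
GROUP BY airline

Result:
  Frontier: 1659.96
  JetBlue: 1087.20
  SkyAir: 1069.23
  Southwest: 439.84
  Spirit: 1057.93
  United: 2412.92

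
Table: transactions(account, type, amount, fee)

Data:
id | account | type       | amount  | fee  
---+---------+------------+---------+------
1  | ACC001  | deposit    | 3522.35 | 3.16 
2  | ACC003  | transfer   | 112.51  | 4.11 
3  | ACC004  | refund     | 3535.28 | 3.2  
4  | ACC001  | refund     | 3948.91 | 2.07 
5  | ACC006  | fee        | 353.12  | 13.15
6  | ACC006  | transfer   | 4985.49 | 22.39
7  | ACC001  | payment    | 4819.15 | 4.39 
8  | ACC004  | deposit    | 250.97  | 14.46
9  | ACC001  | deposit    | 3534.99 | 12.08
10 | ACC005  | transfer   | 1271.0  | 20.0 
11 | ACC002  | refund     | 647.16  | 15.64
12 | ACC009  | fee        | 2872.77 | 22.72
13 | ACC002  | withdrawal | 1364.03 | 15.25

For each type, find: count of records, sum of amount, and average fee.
SELECT type,
       COUNT(*) as cnt,
       SUM(amount) as total_amount,
       AVG(fee) as avg_fee
FROM transactions
GROUP BY type

Result:
  deposit: 3 records, 7308.31 total amount, 9.90 avg fee
  fee: 2 records, 3225.89 total amount, 17.94 avg fee
  payment: 1 records, 4819.15 total amount, 4.39 avg fee
  refund: 3 records, 8131.35 total amount, 6.97 avg fee
  transfer: 3 records, 6369.00 total amount, 15.50 avg fee
  withdrawal: 1 records, 1364.03 total amount, 15.25 avg fee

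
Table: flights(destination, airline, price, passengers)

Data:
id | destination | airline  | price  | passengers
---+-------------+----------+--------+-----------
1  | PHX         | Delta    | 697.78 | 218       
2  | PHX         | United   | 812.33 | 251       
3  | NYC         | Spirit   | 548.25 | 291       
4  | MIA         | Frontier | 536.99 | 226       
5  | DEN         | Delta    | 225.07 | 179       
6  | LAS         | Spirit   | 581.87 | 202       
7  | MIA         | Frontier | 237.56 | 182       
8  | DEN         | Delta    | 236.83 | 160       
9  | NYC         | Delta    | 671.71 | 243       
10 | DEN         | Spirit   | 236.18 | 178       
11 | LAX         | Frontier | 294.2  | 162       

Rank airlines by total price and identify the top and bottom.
SELECT airline, SUM(price)
FROM flights
GROUP BY airline
ORDER BY SUM(price)

All groups:
  United: 812.33
  Frontier: 1068.75
  Spirit: 1366.30
  Delta: 1831.39

Highest: Delta (1831.39)
Lowest: United (812.33)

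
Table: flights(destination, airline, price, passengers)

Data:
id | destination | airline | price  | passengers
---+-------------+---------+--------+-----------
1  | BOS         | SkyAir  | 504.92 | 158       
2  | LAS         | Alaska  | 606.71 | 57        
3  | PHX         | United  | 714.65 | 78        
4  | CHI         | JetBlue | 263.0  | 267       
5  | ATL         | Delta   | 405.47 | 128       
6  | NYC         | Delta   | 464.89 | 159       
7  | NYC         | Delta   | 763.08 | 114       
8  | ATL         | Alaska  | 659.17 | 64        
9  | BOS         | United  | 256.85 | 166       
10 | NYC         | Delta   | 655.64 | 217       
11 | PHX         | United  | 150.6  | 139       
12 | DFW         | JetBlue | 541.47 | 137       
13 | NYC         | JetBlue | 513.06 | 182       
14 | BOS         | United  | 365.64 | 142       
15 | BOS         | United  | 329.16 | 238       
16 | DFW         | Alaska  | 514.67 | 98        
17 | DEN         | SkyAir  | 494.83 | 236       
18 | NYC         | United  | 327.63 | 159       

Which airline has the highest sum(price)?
SELECT airline, SUM(price) as val
FROM flights
GROUP BY airline
ORDER BY val DESC
LIMIT 1

Result: Delta with sum(price) = 2289.08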